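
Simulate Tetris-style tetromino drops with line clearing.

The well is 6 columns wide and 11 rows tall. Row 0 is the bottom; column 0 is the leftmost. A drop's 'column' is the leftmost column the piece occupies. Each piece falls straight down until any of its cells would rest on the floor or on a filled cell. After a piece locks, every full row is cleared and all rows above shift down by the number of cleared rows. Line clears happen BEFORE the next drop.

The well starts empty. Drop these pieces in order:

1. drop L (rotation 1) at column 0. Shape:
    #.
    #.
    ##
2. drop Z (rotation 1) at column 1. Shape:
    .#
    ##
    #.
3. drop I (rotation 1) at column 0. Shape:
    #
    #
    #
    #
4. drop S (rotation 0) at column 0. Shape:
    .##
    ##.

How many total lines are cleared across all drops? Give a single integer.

Drop 1: L rot1 at col 0 lands with bottom-row=0; cleared 0 line(s) (total 0); column heights now [3 1 0 0 0 0], max=3
Drop 2: Z rot1 at col 1 lands with bottom-row=1; cleared 0 line(s) (total 0); column heights now [3 3 4 0 0 0], max=4
Drop 3: I rot1 at col 0 lands with bottom-row=3; cleared 0 line(s) (total 0); column heights now [7 3 4 0 0 0], max=7
Drop 4: S rot0 at col 0 lands with bottom-row=7; cleared 0 line(s) (total 0); column heights now [8 9 9 0 0 0], max=9

Answer: 0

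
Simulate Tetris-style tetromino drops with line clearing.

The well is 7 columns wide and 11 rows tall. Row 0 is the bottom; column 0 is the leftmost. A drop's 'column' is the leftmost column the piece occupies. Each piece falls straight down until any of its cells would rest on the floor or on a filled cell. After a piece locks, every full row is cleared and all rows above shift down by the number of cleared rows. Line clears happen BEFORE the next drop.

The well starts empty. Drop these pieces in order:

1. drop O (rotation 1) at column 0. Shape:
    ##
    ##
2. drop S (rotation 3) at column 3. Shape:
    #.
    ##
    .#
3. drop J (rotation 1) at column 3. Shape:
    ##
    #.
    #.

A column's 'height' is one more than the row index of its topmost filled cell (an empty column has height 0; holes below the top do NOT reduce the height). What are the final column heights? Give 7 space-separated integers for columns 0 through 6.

Answer: 2 2 0 6 6 0 0

Derivation:
Drop 1: O rot1 at col 0 lands with bottom-row=0; cleared 0 line(s) (total 0); column heights now [2 2 0 0 0 0 0], max=2
Drop 2: S rot3 at col 3 lands with bottom-row=0; cleared 0 line(s) (total 0); column heights now [2 2 0 3 2 0 0], max=3
Drop 3: J rot1 at col 3 lands with bottom-row=3; cleared 0 line(s) (total 0); column heights now [2 2 0 6 6 0 0], max=6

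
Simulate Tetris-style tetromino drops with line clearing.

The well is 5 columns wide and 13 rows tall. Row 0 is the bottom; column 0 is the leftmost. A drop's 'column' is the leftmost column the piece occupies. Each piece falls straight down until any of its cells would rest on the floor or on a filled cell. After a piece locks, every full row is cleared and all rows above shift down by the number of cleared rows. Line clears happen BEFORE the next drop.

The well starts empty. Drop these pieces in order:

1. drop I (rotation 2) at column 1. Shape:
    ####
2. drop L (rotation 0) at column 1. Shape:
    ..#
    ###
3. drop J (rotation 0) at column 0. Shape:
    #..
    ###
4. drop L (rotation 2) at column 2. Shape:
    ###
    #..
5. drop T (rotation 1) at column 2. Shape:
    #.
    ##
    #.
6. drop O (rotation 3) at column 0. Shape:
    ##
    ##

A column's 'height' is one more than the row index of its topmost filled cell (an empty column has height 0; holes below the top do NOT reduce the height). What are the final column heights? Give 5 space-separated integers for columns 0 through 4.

Answer: 5 5 7 6 1

Derivation:
Drop 1: I rot2 at col 1 lands with bottom-row=0; cleared 0 line(s) (total 0); column heights now [0 1 1 1 1], max=1
Drop 2: L rot0 at col 1 lands with bottom-row=1; cleared 0 line(s) (total 0); column heights now [0 2 2 3 1], max=3
Drop 3: J rot0 at col 0 lands with bottom-row=2; cleared 0 line(s) (total 0); column heights now [4 3 3 3 1], max=4
Drop 4: L rot2 at col 2 lands with bottom-row=3; cleared 0 line(s) (total 0); column heights now [4 3 5 5 5], max=5
Drop 5: T rot1 at col 2 lands with bottom-row=5; cleared 0 line(s) (total 0); column heights now [4 3 8 7 5], max=8
Drop 6: O rot3 at col 0 lands with bottom-row=4; cleared 1 line(s) (total 1); column heights now [5 5 7 6 1], max=7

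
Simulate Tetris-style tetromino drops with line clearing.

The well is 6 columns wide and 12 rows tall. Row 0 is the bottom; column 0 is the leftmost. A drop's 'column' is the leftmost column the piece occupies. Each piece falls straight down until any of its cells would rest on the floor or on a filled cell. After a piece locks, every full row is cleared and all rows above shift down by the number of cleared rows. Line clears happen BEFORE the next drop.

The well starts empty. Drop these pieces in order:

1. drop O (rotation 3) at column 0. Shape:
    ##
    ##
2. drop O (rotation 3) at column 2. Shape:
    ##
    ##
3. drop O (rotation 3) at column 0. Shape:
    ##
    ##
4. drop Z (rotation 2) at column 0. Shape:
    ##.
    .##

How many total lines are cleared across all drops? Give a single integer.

Answer: 0

Derivation:
Drop 1: O rot3 at col 0 lands with bottom-row=0; cleared 0 line(s) (total 0); column heights now [2 2 0 0 0 0], max=2
Drop 2: O rot3 at col 2 lands with bottom-row=0; cleared 0 line(s) (total 0); column heights now [2 2 2 2 0 0], max=2
Drop 3: O rot3 at col 0 lands with bottom-row=2; cleared 0 line(s) (total 0); column heights now [4 4 2 2 0 0], max=4
Drop 4: Z rot2 at col 0 lands with bottom-row=4; cleared 0 line(s) (total 0); column heights now [6 6 5 2 0 0], max=6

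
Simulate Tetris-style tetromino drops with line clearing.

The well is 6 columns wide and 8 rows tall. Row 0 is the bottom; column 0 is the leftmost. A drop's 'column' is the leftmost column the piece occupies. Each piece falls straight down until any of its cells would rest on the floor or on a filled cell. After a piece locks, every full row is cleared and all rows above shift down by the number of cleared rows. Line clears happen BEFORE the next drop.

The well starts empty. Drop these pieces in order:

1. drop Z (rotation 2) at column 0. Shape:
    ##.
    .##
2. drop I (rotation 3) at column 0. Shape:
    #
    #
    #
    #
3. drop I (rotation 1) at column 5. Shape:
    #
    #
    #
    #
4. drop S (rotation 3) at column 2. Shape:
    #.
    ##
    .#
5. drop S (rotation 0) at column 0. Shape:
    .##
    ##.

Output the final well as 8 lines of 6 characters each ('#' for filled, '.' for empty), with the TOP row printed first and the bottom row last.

Answer: .##...
##....
#.....
#.....
#....#
#.#..#
####.#
.###.#

Derivation:
Drop 1: Z rot2 at col 0 lands with bottom-row=0; cleared 0 line(s) (total 0); column heights now [2 2 1 0 0 0], max=2
Drop 2: I rot3 at col 0 lands with bottom-row=2; cleared 0 line(s) (total 0); column heights now [6 2 1 0 0 0], max=6
Drop 3: I rot1 at col 5 lands with bottom-row=0; cleared 0 line(s) (total 0); column heights now [6 2 1 0 0 4], max=6
Drop 4: S rot3 at col 2 lands with bottom-row=0; cleared 0 line(s) (total 0); column heights now [6 2 3 2 0 4], max=6
Drop 5: S rot0 at col 0 lands with bottom-row=6; cleared 0 line(s) (total 0); column heights now [7 8 8 2 0 4], max=8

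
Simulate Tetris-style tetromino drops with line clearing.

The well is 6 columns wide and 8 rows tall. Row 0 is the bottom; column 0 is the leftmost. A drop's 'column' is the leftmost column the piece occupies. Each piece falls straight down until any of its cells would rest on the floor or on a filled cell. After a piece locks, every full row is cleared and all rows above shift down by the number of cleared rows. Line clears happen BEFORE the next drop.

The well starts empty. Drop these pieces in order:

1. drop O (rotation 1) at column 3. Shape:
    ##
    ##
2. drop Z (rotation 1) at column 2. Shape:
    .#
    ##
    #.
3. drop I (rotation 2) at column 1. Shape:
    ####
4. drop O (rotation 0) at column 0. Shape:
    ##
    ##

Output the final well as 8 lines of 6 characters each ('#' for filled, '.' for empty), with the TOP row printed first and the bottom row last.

Answer: ......
##....
##....
.####.
...#..
..##..
..###.
...##.

Derivation:
Drop 1: O rot1 at col 3 lands with bottom-row=0; cleared 0 line(s) (total 0); column heights now [0 0 0 2 2 0], max=2
Drop 2: Z rot1 at col 2 lands with bottom-row=1; cleared 0 line(s) (total 0); column heights now [0 0 3 4 2 0], max=4
Drop 3: I rot2 at col 1 lands with bottom-row=4; cleared 0 line(s) (total 0); column heights now [0 5 5 5 5 0], max=5
Drop 4: O rot0 at col 0 lands with bottom-row=5; cleared 0 line(s) (total 0); column heights now [7 7 5 5 5 0], max=7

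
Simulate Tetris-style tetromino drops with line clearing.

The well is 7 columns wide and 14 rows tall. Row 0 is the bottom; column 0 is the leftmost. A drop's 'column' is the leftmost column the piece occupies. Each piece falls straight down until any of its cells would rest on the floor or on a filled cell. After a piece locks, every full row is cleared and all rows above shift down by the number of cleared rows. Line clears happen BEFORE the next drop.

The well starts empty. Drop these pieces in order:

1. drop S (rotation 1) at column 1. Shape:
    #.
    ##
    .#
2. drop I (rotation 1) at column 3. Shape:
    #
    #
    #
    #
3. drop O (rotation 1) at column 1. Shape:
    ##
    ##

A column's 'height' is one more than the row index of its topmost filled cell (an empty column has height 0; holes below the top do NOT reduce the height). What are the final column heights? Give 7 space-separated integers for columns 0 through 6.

Drop 1: S rot1 at col 1 lands with bottom-row=0; cleared 0 line(s) (total 0); column heights now [0 3 2 0 0 0 0], max=3
Drop 2: I rot1 at col 3 lands with bottom-row=0; cleared 0 line(s) (total 0); column heights now [0 3 2 4 0 0 0], max=4
Drop 3: O rot1 at col 1 lands with bottom-row=3; cleared 0 line(s) (total 0); column heights now [0 5 5 4 0 0 0], max=5

Answer: 0 5 5 4 0 0 0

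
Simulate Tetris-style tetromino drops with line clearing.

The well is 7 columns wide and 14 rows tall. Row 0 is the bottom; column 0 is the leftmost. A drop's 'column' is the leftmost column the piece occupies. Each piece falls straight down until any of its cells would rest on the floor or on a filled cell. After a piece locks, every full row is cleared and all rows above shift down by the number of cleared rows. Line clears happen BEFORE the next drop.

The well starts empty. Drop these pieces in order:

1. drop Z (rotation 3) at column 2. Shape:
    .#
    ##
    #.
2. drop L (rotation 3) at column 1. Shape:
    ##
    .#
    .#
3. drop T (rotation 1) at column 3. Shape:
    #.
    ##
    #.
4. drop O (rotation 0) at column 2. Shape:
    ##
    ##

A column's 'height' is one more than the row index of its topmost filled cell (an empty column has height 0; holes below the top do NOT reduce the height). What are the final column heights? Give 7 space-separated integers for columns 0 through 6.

Drop 1: Z rot3 at col 2 lands with bottom-row=0; cleared 0 line(s) (total 0); column heights now [0 0 2 3 0 0 0], max=3
Drop 2: L rot3 at col 1 lands with bottom-row=2; cleared 0 line(s) (total 0); column heights now [0 5 5 3 0 0 0], max=5
Drop 3: T rot1 at col 3 lands with bottom-row=3; cleared 0 line(s) (total 0); column heights now [0 5 5 6 5 0 0], max=6
Drop 4: O rot0 at col 2 lands with bottom-row=6; cleared 0 line(s) (total 0); column heights now [0 5 8 8 5 0 0], max=8

Answer: 0 5 8 8 5 0 0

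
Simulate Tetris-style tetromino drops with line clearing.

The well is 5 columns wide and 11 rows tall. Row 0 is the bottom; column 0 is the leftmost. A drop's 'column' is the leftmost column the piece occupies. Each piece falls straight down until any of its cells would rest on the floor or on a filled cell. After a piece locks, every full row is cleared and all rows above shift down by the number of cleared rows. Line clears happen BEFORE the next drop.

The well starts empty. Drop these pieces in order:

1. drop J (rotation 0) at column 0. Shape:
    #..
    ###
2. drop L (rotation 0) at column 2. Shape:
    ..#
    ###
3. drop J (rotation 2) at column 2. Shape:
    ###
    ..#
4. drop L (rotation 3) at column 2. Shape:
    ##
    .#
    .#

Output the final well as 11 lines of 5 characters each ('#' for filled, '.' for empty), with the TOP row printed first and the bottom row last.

Answer: .....
.....
.....
..##.
...#.
...#.
..###
....#
....#
#.###
###..

Derivation:
Drop 1: J rot0 at col 0 lands with bottom-row=0; cleared 0 line(s) (total 0); column heights now [2 1 1 0 0], max=2
Drop 2: L rot0 at col 2 lands with bottom-row=1; cleared 0 line(s) (total 0); column heights now [2 1 2 2 3], max=3
Drop 3: J rot2 at col 2 lands with bottom-row=3; cleared 0 line(s) (total 0); column heights now [2 1 5 5 5], max=5
Drop 4: L rot3 at col 2 lands with bottom-row=5; cleared 0 line(s) (total 0); column heights now [2 1 8 8 5], max=8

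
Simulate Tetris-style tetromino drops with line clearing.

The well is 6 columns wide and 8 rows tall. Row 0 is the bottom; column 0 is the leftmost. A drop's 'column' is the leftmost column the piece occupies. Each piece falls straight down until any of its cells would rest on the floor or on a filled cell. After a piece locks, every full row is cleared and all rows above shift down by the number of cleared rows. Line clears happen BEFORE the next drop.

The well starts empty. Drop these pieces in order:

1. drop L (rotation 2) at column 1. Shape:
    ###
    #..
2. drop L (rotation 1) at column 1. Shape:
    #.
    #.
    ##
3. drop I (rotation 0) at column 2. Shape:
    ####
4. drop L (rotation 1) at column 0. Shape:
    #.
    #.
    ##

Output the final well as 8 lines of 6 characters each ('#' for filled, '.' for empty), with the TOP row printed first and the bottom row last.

Drop 1: L rot2 at col 1 lands with bottom-row=0; cleared 0 line(s) (total 0); column heights now [0 2 2 2 0 0], max=2
Drop 2: L rot1 at col 1 lands with bottom-row=2; cleared 0 line(s) (total 0); column heights now [0 5 3 2 0 0], max=5
Drop 3: I rot0 at col 2 lands with bottom-row=3; cleared 0 line(s) (total 0); column heights now [0 5 4 4 4 4], max=5
Drop 4: L rot1 at col 0 lands with bottom-row=5; cleared 0 line(s) (total 0); column heights now [8 6 4 4 4 4], max=8

Answer: #.....
#.....
##....
.#....
.#####
.##...
.###..
.#....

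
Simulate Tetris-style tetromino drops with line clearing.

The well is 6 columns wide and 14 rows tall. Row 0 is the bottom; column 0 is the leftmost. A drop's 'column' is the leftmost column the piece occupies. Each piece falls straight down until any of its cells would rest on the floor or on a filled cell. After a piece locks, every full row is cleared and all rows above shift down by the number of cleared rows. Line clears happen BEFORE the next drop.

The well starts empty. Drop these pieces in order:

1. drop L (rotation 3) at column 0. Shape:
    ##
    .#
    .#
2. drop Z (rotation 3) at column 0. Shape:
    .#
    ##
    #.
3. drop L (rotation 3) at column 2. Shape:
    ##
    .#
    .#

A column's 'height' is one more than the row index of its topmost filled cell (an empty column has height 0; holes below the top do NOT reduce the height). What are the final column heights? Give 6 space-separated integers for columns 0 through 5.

Answer: 5 6 3 3 0 0

Derivation:
Drop 1: L rot3 at col 0 lands with bottom-row=0; cleared 0 line(s) (total 0); column heights now [3 3 0 0 0 0], max=3
Drop 2: Z rot3 at col 0 lands with bottom-row=3; cleared 0 line(s) (total 0); column heights now [5 6 0 0 0 0], max=6
Drop 3: L rot3 at col 2 lands with bottom-row=0; cleared 0 line(s) (total 0); column heights now [5 6 3 3 0 0], max=6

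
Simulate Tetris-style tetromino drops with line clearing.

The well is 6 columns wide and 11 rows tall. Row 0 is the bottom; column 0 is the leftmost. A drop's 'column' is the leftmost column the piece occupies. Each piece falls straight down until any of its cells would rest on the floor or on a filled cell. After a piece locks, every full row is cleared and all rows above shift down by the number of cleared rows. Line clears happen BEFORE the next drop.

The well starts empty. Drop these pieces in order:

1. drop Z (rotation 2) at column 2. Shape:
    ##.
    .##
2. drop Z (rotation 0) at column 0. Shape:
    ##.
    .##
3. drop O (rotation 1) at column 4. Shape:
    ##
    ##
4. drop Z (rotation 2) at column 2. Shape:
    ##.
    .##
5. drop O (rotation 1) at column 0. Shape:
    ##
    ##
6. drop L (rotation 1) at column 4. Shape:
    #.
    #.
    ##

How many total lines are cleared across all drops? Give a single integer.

Drop 1: Z rot2 at col 2 lands with bottom-row=0; cleared 0 line(s) (total 0); column heights now [0 0 2 2 1 0], max=2
Drop 2: Z rot0 at col 0 lands with bottom-row=2; cleared 0 line(s) (total 0); column heights now [4 4 3 2 1 0], max=4
Drop 3: O rot1 at col 4 lands with bottom-row=1; cleared 0 line(s) (total 0); column heights now [4 4 3 2 3 3], max=4
Drop 4: Z rot2 at col 2 lands with bottom-row=3; cleared 0 line(s) (total 0); column heights now [4 4 5 5 4 3], max=5
Drop 5: O rot1 at col 0 lands with bottom-row=4; cleared 0 line(s) (total 0); column heights now [6 6 5 5 4 3], max=6
Drop 6: L rot1 at col 4 lands with bottom-row=4; cleared 1 line(s) (total 1); column heights now [5 5 3 4 6 3], max=6

Answer: 1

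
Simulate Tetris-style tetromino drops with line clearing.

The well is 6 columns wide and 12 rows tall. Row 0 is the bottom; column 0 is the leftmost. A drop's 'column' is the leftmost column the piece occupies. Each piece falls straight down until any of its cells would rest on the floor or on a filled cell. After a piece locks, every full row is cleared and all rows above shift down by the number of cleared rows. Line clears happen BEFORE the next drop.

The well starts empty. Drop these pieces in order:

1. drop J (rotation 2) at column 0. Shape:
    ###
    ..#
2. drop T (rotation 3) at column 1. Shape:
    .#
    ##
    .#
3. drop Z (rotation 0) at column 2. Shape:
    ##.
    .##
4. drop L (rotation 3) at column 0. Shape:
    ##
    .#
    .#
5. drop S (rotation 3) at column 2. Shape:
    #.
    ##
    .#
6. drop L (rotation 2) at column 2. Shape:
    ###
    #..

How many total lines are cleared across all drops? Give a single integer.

Answer: 0

Derivation:
Drop 1: J rot2 at col 0 lands with bottom-row=0; cleared 0 line(s) (total 0); column heights now [2 2 2 0 0 0], max=2
Drop 2: T rot3 at col 1 lands with bottom-row=2; cleared 0 line(s) (total 0); column heights now [2 4 5 0 0 0], max=5
Drop 3: Z rot0 at col 2 lands with bottom-row=4; cleared 0 line(s) (total 0); column heights now [2 4 6 6 5 0], max=6
Drop 4: L rot3 at col 0 lands with bottom-row=4; cleared 0 line(s) (total 0); column heights now [7 7 6 6 5 0], max=7
Drop 5: S rot3 at col 2 lands with bottom-row=6; cleared 0 line(s) (total 0); column heights now [7 7 9 8 5 0], max=9
Drop 6: L rot2 at col 2 lands with bottom-row=9; cleared 0 line(s) (total 0); column heights now [7 7 11 11 11 0], max=11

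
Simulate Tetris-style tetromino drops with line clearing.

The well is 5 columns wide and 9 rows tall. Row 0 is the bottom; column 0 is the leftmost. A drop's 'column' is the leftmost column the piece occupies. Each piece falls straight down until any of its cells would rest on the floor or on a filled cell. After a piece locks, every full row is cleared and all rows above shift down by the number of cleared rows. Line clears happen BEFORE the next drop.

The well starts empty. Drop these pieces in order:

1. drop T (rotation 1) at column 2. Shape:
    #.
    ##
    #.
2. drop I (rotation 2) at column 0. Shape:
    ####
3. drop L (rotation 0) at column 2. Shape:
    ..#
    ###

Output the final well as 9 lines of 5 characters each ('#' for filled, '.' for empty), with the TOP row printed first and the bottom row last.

Answer: .....
.....
.....
....#
..###
####.
..#..
..##.
..#..

Derivation:
Drop 1: T rot1 at col 2 lands with bottom-row=0; cleared 0 line(s) (total 0); column heights now [0 0 3 2 0], max=3
Drop 2: I rot2 at col 0 lands with bottom-row=3; cleared 0 line(s) (total 0); column heights now [4 4 4 4 0], max=4
Drop 3: L rot0 at col 2 lands with bottom-row=4; cleared 0 line(s) (total 0); column heights now [4 4 5 5 6], max=6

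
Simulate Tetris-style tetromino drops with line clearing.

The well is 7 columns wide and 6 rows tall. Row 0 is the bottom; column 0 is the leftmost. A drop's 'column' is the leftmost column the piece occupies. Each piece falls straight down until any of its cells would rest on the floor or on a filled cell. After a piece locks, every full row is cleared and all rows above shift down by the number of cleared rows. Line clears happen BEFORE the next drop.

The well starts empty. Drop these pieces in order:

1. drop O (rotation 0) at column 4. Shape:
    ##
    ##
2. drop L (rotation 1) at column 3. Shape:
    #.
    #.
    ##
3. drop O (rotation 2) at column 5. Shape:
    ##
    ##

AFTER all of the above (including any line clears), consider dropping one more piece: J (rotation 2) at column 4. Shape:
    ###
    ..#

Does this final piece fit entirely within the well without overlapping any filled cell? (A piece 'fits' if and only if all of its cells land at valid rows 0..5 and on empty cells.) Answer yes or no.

Answer: yes

Derivation:
Drop 1: O rot0 at col 4 lands with bottom-row=0; cleared 0 line(s) (total 0); column heights now [0 0 0 0 2 2 0], max=2
Drop 2: L rot1 at col 3 lands with bottom-row=2; cleared 0 line(s) (total 0); column heights now [0 0 0 5 3 2 0], max=5
Drop 3: O rot2 at col 5 lands with bottom-row=2; cleared 0 line(s) (total 0); column heights now [0 0 0 5 3 4 4], max=5
Test piece J rot2 at col 4 (width 3): heights before test = [0 0 0 5 3 4 4]; fits = True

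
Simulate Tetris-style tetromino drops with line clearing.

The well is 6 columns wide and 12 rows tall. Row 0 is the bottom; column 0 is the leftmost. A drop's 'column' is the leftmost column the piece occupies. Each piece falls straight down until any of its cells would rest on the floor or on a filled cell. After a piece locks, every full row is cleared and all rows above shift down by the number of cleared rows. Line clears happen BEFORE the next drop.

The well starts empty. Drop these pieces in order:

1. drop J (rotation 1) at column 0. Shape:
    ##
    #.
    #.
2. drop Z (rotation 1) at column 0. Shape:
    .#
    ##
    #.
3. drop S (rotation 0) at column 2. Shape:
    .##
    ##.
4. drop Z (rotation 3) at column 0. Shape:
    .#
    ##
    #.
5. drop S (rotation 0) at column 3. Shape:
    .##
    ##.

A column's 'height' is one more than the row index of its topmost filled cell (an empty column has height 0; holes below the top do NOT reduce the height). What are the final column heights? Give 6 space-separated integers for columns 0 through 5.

Drop 1: J rot1 at col 0 lands with bottom-row=0; cleared 0 line(s) (total 0); column heights now [3 3 0 0 0 0], max=3
Drop 2: Z rot1 at col 0 lands with bottom-row=3; cleared 0 line(s) (total 0); column heights now [5 6 0 0 0 0], max=6
Drop 3: S rot0 at col 2 lands with bottom-row=0; cleared 0 line(s) (total 0); column heights now [5 6 1 2 2 0], max=6
Drop 4: Z rot3 at col 0 lands with bottom-row=5; cleared 0 line(s) (total 0); column heights now [7 8 1 2 2 0], max=8
Drop 5: S rot0 at col 3 lands with bottom-row=2; cleared 0 line(s) (total 0); column heights now [7 8 1 3 4 4], max=8

Answer: 7 8 1 3 4 4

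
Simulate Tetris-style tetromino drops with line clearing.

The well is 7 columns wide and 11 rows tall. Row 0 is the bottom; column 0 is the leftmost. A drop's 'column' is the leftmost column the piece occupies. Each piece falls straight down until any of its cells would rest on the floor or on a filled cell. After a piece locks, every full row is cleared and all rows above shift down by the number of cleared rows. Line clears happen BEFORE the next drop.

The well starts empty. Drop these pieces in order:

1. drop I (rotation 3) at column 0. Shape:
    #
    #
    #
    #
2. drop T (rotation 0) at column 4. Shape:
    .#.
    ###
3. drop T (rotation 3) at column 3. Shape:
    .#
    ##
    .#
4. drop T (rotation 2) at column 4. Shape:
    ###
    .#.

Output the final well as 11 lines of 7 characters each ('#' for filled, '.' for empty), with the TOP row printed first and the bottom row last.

Drop 1: I rot3 at col 0 lands with bottom-row=0; cleared 0 line(s) (total 0); column heights now [4 0 0 0 0 0 0], max=4
Drop 2: T rot0 at col 4 lands with bottom-row=0; cleared 0 line(s) (total 0); column heights now [4 0 0 0 1 2 1], max=4
Drop 3: T rot3 at col 3 lands with bottom-row=1; cleared 0 line(s) (total 0); column heights now [4 0 0 3 4 2 1], max=4
Drop 4: T rot2 at col 4 lands with bottom-row=3; cleared 0 line(s) (total 0); column heights now [4 0 0 3 5 5 5], max=5

Answer: .......
.......
.......
.......
.......
.......
....###
#...##.
#..##..
#...##.
#...###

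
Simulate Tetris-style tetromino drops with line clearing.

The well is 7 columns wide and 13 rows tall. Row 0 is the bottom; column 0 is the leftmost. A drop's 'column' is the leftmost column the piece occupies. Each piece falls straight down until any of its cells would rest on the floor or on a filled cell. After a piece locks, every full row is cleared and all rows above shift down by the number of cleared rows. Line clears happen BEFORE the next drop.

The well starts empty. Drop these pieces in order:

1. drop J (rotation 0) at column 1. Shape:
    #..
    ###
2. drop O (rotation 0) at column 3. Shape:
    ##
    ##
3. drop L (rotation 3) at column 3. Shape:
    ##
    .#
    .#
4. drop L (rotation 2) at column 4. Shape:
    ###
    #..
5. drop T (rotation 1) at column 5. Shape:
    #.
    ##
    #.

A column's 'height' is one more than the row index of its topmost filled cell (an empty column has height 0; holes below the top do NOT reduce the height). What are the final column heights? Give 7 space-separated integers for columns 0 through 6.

Drop 1: J rot0 at col 1 lands with bottom-row=0; cleared 0 line(s) (total 0); column heights now [0 2 1 1 0 0 0], max=2
Drop 2: O rot0 at col 3 lands with bottom-row=1; cleared 0 line(s) (total 0); column heights now [0 2 1 3 3 0 0], max=3
Drop 3: L rot3 at col 3 lands with bottom-row=3; cleared 0 line(s) (total 0); column heights now [0 2 1 6 6 0 0], max=6
Drop 4: L rot2 at col 4 lands with bottom-row=6; cleared 0 line(s) (total 0); column heights now [0 2 1 6 8 8 8], max=8
Drop 5: T rot1 at col 5 lands with bottom-row=8; cleared 0 line(s) (total 0); column heights now [0 2 1 6 8 11 10], max=11

Answer: 0 2 1 6 8 11 10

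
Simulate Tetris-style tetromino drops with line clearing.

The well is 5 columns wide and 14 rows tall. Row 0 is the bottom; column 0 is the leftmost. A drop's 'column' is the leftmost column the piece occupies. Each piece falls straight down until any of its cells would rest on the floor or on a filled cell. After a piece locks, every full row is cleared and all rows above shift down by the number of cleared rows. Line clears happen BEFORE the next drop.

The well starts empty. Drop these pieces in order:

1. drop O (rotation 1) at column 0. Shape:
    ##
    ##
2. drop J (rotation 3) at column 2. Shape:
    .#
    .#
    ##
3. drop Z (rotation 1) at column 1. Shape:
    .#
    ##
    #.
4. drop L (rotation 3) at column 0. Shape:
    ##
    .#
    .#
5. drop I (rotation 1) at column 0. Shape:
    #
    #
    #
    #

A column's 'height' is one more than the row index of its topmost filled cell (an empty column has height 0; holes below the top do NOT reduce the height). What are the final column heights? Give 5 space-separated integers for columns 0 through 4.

Drop 1: O rot1 at col 0 lands with bottom-row=0; cleared 0 line(s) (total 0); column heights now [2 2 0 0 0], max=2
Drop 2: J rot3 at col 2 lands with bottom-row=0; cleared 0 line(s) (total 0); column heights now [2 2 1 3 0], max=3
Drop 3: Z rot1 at col 1 lands with bottom-row=2; cleared 0 line(s) (total 0); column heights now [2 4 5 3 0], max=5
Drop 4: L rot3 at col 0 lands with bottom-row=4; cleared 0 line(s) (total 0); column heights now [7 7 5 3 0], max=7
Drop 5: I rot1 at col 0 lands with bottom-row=7; cleared 0 line(s) (total 0); column heights now [11 7 5 3 0], max=11

Answer: 11 7 5 3 0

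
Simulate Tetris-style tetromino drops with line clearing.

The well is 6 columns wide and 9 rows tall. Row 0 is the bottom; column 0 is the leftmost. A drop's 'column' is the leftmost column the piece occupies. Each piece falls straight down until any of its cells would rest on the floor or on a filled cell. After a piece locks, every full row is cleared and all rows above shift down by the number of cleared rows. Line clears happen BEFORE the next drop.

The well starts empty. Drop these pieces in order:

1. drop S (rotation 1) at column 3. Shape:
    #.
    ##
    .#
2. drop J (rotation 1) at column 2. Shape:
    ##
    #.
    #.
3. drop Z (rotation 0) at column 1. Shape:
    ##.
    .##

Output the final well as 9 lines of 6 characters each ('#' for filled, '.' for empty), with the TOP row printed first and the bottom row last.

Drop 1: S rot1 at col 3 lands with bottom-row=0; cleared 0 line(s) (total 0); column heights now [0 0 0 3 2 0], max=3
Drop 2: J rot1 at col 2 lands with bottom-row=1; cleared 0 line(s) (total 0); column heights now [0 0 4 4 2 0], max=4
Drop 3: Z rot0 at col 1 lands with bottom-row=4; cleared 0 line(s) (total 0); column heights now [0 6 6 5 2 0], max=6

Answer: ......
......
......
.##...
..##..
..##..
..##..
..###.
....#.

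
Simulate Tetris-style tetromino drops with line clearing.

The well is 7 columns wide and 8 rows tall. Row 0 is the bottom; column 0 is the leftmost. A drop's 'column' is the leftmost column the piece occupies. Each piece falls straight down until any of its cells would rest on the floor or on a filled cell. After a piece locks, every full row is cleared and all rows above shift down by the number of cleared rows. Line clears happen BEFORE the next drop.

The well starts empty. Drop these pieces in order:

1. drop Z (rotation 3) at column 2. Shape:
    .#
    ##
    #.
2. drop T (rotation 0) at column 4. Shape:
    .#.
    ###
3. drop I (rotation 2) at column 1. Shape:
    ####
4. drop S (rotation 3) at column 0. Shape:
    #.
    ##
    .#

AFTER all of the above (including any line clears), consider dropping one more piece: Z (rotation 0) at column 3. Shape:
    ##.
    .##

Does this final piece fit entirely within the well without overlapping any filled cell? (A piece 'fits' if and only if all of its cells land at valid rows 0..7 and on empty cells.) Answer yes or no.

Drop 1: Z rot3 at col 2 lands with bottom-row=0; cleared 0 line(s) (total 0); column heights now [0 0 2 3 0 0 0], max=3
Drop 2: T rot0 at col 4 lands with bottom-row=0; cleared 0 line(s) (total 0); column heights now [0 0 2 3 1 2 1], max=3
Drop 3: I rot2 at col 1 lands with bottom-row=3; cleared 0 line(s) (total 0); column heights now [0 4 4 4 4 2 1], max=4
Drop 4: S rot3 at col 0 lands with bottom-row=4; cleared 0 line(s) (total 0); column heights now [7 6 4 4 4 2 1], max=7
Test piece Z rot0 at col 3 (width 3): heights before test = [7 6 4 4 4 2 1]; fits = True

Answer: yes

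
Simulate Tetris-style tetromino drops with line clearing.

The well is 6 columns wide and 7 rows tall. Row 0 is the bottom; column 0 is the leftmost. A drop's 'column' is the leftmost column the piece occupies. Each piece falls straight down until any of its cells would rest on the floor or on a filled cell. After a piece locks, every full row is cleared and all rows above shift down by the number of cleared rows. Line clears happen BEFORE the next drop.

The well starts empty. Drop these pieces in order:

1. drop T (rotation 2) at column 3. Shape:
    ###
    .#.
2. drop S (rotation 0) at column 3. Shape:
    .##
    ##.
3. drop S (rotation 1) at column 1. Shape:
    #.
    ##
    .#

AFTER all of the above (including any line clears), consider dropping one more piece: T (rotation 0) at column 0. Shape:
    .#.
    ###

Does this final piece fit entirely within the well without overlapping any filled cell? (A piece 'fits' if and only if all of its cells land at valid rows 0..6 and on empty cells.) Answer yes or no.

Drop 1: T rot2 at col 3 lands with bottom-row=0; cleared 0 line(s) (total 0); column heights now [0 0 0 2 2 2], max=2
Drop 2: S rot0 at col 3 lands with bottom-row=2; cleared 0 line(s) (total 0); column heights now [0 0 0 3 4 4], max=4
Drop 3: S rot1 at col 1 lands with bottom-row=0; cleared 0 line(s) (total 0); column heights now [0 3 2 3 4 4], max=4
Test piece T rot0 at col 0 (width 3): heights before test = [0 3 2 3 4 4]; fits = True

Answer: yes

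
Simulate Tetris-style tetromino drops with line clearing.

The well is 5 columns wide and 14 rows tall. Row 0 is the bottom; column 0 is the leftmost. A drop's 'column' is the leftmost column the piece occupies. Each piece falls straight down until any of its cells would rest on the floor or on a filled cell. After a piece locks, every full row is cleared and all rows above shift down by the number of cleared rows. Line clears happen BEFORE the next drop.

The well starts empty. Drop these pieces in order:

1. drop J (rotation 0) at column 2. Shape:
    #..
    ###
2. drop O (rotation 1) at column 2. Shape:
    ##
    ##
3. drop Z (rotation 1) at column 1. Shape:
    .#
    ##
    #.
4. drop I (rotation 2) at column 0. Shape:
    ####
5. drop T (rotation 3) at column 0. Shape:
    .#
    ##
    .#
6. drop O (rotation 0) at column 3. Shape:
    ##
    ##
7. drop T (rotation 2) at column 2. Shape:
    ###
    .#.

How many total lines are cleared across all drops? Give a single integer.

Drop 1: J rot0 at col 2 lands with bottom-row=0; cleared 0 line(s) (total 0); column heights now [0 0 2 1 1], max=2
Drop 2: O rot1 at col 2 lands with bottom-row=2; cleared 0 line(s) (total 0); column heights now [0 0 4 4 1], max=4
Drop 3: Z rot1 at col 1 lands with bottom-row=3; cleared 0 line(s) (total 0); column heights now [0 5 6 4 1], max=6
Drop 4: I rot2 at col 0 lands with bottom-row=6; cleared 0 line(s) (total 0); column heights now [7 7 7 7 1], max=7
Drop 5: T rot3 at col 0 lands with bottom-row=7; cleared 0 line(s) (total 0); column heights now [9 10 7 7 1], max=10
Drop 6: O rot0 at col 3 lands with bottom-row=7; cleared 0 line(s) (total 0); column heights now [9 10 7 9 9], max=10
Drop 7: T rot2 at col 2 lands with bottom-row=9; cleared 0 line(s) (total 0); column heights now [9 10 11 11 11], max=11

Answer: 0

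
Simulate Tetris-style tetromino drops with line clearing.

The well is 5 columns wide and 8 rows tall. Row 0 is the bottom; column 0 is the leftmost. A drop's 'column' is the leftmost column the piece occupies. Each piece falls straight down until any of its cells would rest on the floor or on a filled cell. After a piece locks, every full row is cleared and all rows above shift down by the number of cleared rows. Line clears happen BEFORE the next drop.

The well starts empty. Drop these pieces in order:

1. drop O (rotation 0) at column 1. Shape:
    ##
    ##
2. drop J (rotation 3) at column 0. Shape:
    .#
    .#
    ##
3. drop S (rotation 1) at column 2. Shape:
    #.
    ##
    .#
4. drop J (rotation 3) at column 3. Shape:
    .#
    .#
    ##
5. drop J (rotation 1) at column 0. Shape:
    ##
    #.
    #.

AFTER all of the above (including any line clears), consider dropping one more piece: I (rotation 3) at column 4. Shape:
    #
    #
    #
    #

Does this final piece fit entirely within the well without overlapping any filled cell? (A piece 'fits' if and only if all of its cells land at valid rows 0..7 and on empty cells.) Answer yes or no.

Answer: no

Derivation:
Drop 1: O rot0 at col 1 lands with bottom-row=0; cleared 0 line(s) (total 0); column heights now [0 2 2 0 0], max=2
Drop 2: J rot3 at col 0 lands with bottom-row=2; cleared 0 line(s) (total 0); column heights now [3 5 2 0 0], max=5
Drop 3: S rot1 at col 2 lands with bottom-row=1; cleared 0 line(s) (total 0); column heights now [3 5 4 3 0], max=5
Drop 4: J rot3 at col 3 lands with bottom-row=3; cleared 0 line(s) (total 0); column heights now [3 5 4 4 6], max=6
Drop 5: J rot1 at col 0 lands with bottom-row=3; cleared 1 line(s) (total 1); column heights now [5 5 3 3 5], max=5
Test piece I rot3 at col 4 (width 1): heights before test = [5 5 3 3 5]; fits = False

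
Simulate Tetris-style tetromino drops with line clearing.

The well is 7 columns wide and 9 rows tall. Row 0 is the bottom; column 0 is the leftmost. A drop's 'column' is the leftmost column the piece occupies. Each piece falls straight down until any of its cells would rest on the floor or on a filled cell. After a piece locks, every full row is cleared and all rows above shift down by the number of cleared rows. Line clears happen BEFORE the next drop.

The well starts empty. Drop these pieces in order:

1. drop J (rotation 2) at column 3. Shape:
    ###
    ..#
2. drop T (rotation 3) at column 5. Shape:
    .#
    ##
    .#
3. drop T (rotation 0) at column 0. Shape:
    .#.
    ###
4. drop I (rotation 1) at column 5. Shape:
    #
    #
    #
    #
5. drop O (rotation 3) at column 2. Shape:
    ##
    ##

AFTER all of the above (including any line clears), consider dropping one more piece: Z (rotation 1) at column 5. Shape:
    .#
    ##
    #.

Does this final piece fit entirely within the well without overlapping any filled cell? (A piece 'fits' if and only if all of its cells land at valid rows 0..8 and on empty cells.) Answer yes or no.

Answer: no

Derivation:
Drop 1: J rot2 at col 3 lands with bottom-row=0; cleared 0 line(s) (total 0); column heights now [0 0 0 2 2 2 0], max=2
Drop 2: T rot3 at col 5 lands with bottom-row=1; cleared 0 line(s) (total 0); column heights now [0 0 0 2 2 3 4], max=4
Drop 3: T rot0 at col 0 lands with bottom-row=0; cleared 0 line(s) (total 0); column heights now [1 2 1 2 2 3 4], max=4
Drop 4: I rot1 at col 5 lands with bottom-row=3; cleared 0 line(s) (total 0); column heights now [1 2 1 2 2 7 4], max=7
Drop 5: O rot3 at col 2 lands with bottom-row=2; cleared 0 line(s) (total 0); column heights now [1 2 4 4 2 7 4], max=7
Test piece Z rot1 at col 5 (width 2): heights before test = [1 2 4 4 2 7 4]; fits = False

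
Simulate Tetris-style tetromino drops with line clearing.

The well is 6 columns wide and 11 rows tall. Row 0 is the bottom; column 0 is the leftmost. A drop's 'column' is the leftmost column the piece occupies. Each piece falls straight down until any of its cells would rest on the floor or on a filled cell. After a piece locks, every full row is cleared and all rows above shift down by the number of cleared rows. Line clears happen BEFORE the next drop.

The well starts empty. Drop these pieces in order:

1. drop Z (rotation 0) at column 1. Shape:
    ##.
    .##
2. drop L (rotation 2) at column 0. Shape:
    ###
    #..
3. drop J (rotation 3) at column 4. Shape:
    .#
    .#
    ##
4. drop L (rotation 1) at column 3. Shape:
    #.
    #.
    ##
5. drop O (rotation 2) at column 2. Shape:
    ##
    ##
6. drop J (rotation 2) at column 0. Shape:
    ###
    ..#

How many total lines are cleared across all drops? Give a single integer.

Answer: 1

Derivation:
Drop 1: Z rot0 at col 1 lands with bottom-row=0; cleared 0 line(s) (total 0); column heights now [0 2 2 1 0 0], max=2
Drop 2: L rot2 at col 0 lands with bottom-row=1; cleared 0 line(s) (total 0); column heights now [3 3 3 1 0 0], max=3
Drop 3: J rot3 at col 4 lands with bottom-row=0; cleared 0 line(s) (total 0); column heights now [3 3 3 1 1 3], max=3
Drop 4: L rot1 at col 3 lands with bottom-row=1; cleared 1 line(s) (total 1); column heights now [2 2 2 3 1 2], max=3
Drop 5: O rot2 at col 2 lands with bottom-row=3; cleared 0 line(s) (total 1); column heights now [2 2 5 5 1 2], max=5
Drop 6: J rot2 at col 0 lands with bottom-row=5; cleared 0 line(s) (total 1); column heights now [7 7 7 5 1 2], max=7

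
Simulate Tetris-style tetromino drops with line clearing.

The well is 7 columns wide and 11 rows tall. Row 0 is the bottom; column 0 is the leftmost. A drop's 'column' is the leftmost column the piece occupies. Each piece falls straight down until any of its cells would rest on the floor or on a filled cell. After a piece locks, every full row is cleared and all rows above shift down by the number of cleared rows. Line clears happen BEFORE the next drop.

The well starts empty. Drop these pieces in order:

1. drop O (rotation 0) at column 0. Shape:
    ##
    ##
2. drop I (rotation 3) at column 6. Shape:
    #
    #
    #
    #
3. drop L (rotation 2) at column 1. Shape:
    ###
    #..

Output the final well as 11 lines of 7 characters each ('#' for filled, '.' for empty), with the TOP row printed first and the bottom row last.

Answer: .......
.......
.......
.......
.......
.......
.......
.###..#
.#....#
##....#
##....#

Derivation:
Drop 1: O rot0 at col 0 lands with bottom-row=0; cleared 0 line(s) (total 0); column heights now [2 2 0 0 0 0 0], max=2
Drop 2: I rot3 at col 6 lands with bottom-row=0; cleared 0 line(s) (total 0); column heights now [2 2 0 0 0 0 4], max=4
Drop 3: L rot2 at col 1 lands with bottom-row=2; cleared 0 line(s) (total 0); column heights now [2 4 4 4 0 0 4], max=4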